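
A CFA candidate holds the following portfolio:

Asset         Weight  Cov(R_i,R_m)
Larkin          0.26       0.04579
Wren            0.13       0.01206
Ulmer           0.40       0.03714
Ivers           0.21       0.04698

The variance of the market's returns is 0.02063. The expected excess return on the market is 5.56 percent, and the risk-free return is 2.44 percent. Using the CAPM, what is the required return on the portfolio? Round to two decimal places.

β_Larkin = 0.04579 / 0.02063 = 2.2196
β_Wren = 0.01206 / 0.02063 = 0.5846
β_Ulmer = 0.03714 / 0.02063 = 1.8003
β_Ivers = 0.04698 / 0.02063 = 2.2773
β_P = Σ w_i β_i = 0.26×2.2196 + 0.13×0.5846 + 0.40×1.8003 + 0.21×2.2773 = 1.8514
E(R_P) = R_f + β_P × MRP = 2.44% + 1.8514 × 5.56% = 12.73%

12.73%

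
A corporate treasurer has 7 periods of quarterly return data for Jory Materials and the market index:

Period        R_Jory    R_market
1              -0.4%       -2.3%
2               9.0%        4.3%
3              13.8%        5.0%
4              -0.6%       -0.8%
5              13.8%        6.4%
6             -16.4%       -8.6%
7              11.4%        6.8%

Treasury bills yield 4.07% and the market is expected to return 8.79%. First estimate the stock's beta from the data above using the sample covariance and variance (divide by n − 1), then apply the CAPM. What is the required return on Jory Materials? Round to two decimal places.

Mean R_i = (-0.4 + 9.0 + 13.8 − 0.6 + 13.8 − 16.4 + 11.4) / 7 = 4.3714%
Mean R_m = (-2.3 + 4.3 + 5.0 − 0.8 + 6.4 − 8.6 + 6.8) / 7 = 1.5429%
Σ(R_i − R̄_i)(R_m − R̄_m) = 368.7686  ⇒  Cov = 368.7686 / 6 = 61.4614
Σ(R_m − R̄_m)² = 193.9171  ⇒  Var(R_m) = 193.9171 / 6 = 32.3195
β = Cov / Var(R_m) = 61.4614 / 32.3195 = 1.9017
MRP = 8.79% − 4.07% = 4.72%
E(R) = R_f + β × MRP = 4.07% + 1.9017 × 4.72% = 13.05%

13.05%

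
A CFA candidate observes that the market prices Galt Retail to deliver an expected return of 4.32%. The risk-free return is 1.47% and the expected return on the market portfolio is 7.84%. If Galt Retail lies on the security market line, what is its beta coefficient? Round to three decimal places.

MRP = 7.84% − 1.47% = 6.37%
β = (E(R) − R_f) / MRP = (4.32% − 1.47%) / 6.37% = 2.85% / 6.37% = 0.447

0.447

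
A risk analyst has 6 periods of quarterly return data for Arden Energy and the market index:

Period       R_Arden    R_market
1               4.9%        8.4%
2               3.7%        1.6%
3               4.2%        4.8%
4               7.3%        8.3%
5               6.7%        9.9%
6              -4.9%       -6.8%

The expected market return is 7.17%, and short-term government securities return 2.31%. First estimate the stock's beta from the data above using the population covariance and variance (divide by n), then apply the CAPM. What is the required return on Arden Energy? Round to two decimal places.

5.60%

Mean R_i = (4.9 + 3.7 + 4.2 + 7.3 + 6.7 − 4.9) / 6 = 3.6500%
Mean R_m = (8.4 + 1.6 + 4.8 + 8.3 + 9.9 − 6.8) / 6 = 4.3667%
Σ(R_i − R̄_i)(R_m − R̄_m) = 131.8500  ⇒  Cov = 131.8500 / 6 = 21.9750
Σ(R_m − R̄_m)² = 194.8933  ⇒  Var(R_m) = 194.8933 / 6 = 32.4822
β = Cov / Var(R_m) = 21.9750 / 32.4822 = 0.6765
MRP = 7.17% − 2.31% = 4.86%
E(R) = R_f + β × MRP = 2.31% + 0.6765 × 4.86% = 5.60%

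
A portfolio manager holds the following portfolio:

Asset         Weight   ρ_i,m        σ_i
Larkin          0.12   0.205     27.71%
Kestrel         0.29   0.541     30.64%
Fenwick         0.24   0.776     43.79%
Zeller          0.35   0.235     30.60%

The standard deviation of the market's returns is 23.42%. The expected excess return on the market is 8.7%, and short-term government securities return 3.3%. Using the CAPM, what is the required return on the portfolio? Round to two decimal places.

9.30%

β_Larkin = 0.205 × 27.71% / 23.42% = 0.2426
β_Kestrel = 0.541 × 30.64% / 23.42% = 0.7078
β_Fenwick = 0.776 × 43.79% / 23.42% = 1.4509
β_Zeller = 0.235 × 30.60% / 23.42% = 0.3070
β_P = Σ w_i β_i = 0.12×0.2426 + 0.29×0.7078 + 0.24×1.4509 + 0.35×0.3070 = 0.6900
E(R_P) = R_f + β_P × MRP = 3.3% + 0.6900 × 8.7% = 9.30%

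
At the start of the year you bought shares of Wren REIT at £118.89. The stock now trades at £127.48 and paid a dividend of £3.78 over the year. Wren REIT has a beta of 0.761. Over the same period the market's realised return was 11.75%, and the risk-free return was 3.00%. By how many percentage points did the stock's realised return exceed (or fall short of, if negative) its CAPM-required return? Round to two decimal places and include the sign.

+0.75%

Realised HPR = (P1 + D1 − P0) / P0 = (127.48 + 3.78 − 118.89) / 118.89 = 12.37 / 118.89 = 10.4046%
MRP = 11.75% − 3.00% = 8.75%
CAPM required = R_f + β·MRP = 3.00% + 0.761 × 8.75% = 9.65875%
α = realised − required = 10.4046% − 9.65875% = +0.75%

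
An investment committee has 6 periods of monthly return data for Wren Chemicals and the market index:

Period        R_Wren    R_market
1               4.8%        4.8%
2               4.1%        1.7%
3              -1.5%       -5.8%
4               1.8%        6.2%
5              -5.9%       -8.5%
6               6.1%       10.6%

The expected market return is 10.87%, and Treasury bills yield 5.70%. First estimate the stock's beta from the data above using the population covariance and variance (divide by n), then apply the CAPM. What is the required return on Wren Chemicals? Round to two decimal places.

Mean R_i = (4.8 + 4.1 − 1.5 + 1.8 − 5.9 + 6.1) / 6 = 1.5667%
Mean R_m = (4.8 + 1.7 − 5.8 + 6.2 − 8.5 + 10.6) / 6 = 1.5000%
Σ(R_i − R̄_i)(R_m − R̄_m) = 150.5800  ⇒  Cov = 150.5800 / 6 = 25.0967
Σ(R_m − R̄_m)² = 269.1200  ⇒  Var(R_m) = 269.1200 / 6 = 44.8533
β = Cov / Var(R_m) = 25.0967 / 44.8533 = 0.5595
MRP = 10.87% − 5.70% = 5.17%
E(R) = R_f + β × MRP = 5.70% + 0.5595 × 5.17% = 8.59%

8.59%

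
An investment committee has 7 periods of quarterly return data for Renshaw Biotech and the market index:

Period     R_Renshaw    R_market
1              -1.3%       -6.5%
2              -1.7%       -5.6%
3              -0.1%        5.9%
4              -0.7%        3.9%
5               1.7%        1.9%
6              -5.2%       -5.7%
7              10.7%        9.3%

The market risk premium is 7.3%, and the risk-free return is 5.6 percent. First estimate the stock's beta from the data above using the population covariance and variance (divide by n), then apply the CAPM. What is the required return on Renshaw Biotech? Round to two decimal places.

9.94%

Mean R_i = (-1.3 − 1.7 − 0.1 − 0.7 + 1.7 − 5.2 + 10.7) / 7 = 0.4857%
Mean R_m = (-6.5 − 5.6 + 5.9 + 3.9 + 1.9 − 5.7 + 9.3) / 7 = 0.4571%
Σ(R_i − R̄_i)(R_m − R̄_m) = 145.4757  ⇒  Cov = 145.4757 / 7 = 20.7822
Σ(R_m − R̄_m)² = 244.7571  ⇒  Var(R_m) = 244.7571 / 7 = 34.9653
β = Cov / Var(R_m) = 20.7822 / 34.9653 = 0.5944
E(R) = R_f + β × MRP = 5.6% + 0.5944 × 7.3% = 9.94%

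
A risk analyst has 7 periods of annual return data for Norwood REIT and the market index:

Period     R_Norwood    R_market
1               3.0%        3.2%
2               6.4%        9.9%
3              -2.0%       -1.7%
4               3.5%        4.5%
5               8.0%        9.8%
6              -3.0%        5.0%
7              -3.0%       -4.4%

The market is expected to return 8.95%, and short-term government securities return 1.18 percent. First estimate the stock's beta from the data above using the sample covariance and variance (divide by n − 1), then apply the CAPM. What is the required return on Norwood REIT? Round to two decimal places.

6.58%

Mean R_i = (3.0 + 6.4 − 2.0 + 3.5 + 8.0 − 3.0 − 3.0) / 7 = 1.8429%
Mean R_m = (3.2 + 9.9 − 1.7 + 4.5 + 9.8 + 5.0 − 4.4) / 7 = 3.7571%
Σ(R_i − R̄_i)(R_m − R̄_m) = 120.2429  ⇒  Cov = 120.2429 / 6 = 20.0405
Σ(R_m − R̄_m)² = 172.9771  ⇒  Var(R_m) = 172.9771 / 6 = 28.8295
β = Cov / Var(R_m) = 20.0405 / 28.8295 = 0.6951
MRP = 8.95% − 1.18% = 7.77%
E(R) = R_f + β × MRP = 1.18% + 0.6951 × 7.77% = 6.58%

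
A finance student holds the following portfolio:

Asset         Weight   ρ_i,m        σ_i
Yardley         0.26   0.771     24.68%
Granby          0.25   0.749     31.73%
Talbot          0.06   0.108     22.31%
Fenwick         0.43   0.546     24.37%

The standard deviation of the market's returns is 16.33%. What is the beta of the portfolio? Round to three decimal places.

1.026

β_Yardley = 0.771 × 24.68% / 16.33% = 1.1652
β_Granby = 0.749 × 31.73% / 16.33% = 1.4553
β_Talbot = 0.108 × 22.31% / 16.33% = 0.1475
β_Fenwick = 0.546 × 24.37% / 16.33% = 0.8148
β_P = Σ w_i β_i = 0.26×1.1652 + 0.25×1.4553 + 0.06×0.1475 + 0.43×0.8148 = 1.0260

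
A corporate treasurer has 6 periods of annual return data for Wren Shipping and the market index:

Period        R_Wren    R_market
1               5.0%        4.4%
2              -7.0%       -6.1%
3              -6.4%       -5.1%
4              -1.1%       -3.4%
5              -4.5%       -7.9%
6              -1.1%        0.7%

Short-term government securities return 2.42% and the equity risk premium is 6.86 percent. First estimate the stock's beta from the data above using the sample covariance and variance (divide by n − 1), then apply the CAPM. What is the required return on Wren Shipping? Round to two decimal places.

Mean R_i = (5.0 − 7.0 − 6.4 − 1.1 − 4.5 − 1.1) / 6 = -2.5167%
Mean R_m = (4.4 − 6.1 − 5.1 − 3.4 − 7.9 + 0.7) / 6 = -2.9000%
Σ(R_i − R̄_i)(R_m − R̄_m) = 92.0700  ⇒  Cov = 92.0700 / 5 = 18.4140
Σ(R_m − R̄_m)² = 106.5800  ⇒  Var(R_m) = 106.5800 / 5 = 21.3160
β = Cov / Var(R_m) = 18.4140 / 21.3160 = 0.8639
E(R) = R_f + β × MRP = 2.42% + 0.8639 × 6.86% = 8.35%

8.35%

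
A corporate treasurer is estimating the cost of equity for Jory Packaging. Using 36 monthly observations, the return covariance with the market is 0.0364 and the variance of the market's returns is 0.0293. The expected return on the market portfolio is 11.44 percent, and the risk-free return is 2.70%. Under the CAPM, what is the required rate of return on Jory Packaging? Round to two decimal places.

13.56%

β = Cov(R_i, R_m) / Var(R_m) = 0.0364 / 0.0293 = 1.2423
MRP = 11.44% − 2.70% = 8.74%
E(R) = R_f + β × MRP = 2.70% + 1.2423 × 8.74% = 13.56%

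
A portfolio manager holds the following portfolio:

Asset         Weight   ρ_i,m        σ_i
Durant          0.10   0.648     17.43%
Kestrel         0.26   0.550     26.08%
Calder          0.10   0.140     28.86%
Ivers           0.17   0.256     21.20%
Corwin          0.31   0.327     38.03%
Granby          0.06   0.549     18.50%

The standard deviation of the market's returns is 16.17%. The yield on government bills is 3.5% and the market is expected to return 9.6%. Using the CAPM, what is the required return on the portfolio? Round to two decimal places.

7.52%

β_Durant = 0.648 × 17.43% / 16.17% = 0.6985
β_Kestrel = 0.550 × 26.08% / 16.17% = 0.8871
β_Calder = 0.140 × 28.86% / 16.17% = 0.2499
β_Ivers = 0.256 × 21.20% / 16.17% = 0.3356
β_Corwin = 0.327 × 38.03% / 16.17% = 0.7691
β_Granby = 0.549 × 18.50% / 16.17% = 0.6281
β_P = Σ w_i β_i = 0.10×0.6985 + 0.26×0.8871 + 0.10×0.2499 + 0.17×0.3356 + 0.31×0.7691 + 0.06×0.6281 = 0.6586
MRP = 9.6% − 3.5% = 6.10%
E(R_P) = R_f + β_P × MRP = 3.5% + 0.6586 × 6.1% = 7.52%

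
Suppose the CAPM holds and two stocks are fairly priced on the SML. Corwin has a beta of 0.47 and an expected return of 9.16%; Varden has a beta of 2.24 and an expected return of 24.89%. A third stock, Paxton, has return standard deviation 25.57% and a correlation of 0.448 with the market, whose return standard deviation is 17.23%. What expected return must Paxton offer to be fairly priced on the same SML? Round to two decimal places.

10.89%

MRP = (24.89% − 9.16%) / (2.24 − 0.47) = 8.8870%
R_f = 9.16% − 0.47 × 8.8870% = 4.9831%
β_Paxton = ρ·σ_i/σ_m = 0.448 × 25.57 / 17.23 = 0.6648
E(R_Paxton) = R_f + β × MRP = 4.9831% + 0.6648 × 8.8870% = 10.89%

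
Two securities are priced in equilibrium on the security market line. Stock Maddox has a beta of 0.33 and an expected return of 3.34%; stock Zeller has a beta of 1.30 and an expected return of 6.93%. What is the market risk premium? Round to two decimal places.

3.70%

Both satisfy E(R) = R_f + β·MRP, so the slope of the SML is
MRP = (6.93% − 3.34%) / (1.30 − 0.33) = 3.59% / 0.97 = 3.7010%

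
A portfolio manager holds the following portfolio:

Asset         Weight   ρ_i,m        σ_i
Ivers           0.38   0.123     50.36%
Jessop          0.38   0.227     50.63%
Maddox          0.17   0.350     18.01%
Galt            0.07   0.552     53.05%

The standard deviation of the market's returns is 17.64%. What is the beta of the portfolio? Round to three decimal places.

0.558

β_Ivers = 0.123 × 50.36% / 17.64% = 0.3511
β_Jessop = 0.227 × 50.63% / 17.64% = 0.6515
β_Maddox = 0.350 × 18.01% / 17.64% = 0.3573
β_Galt = 0.552 × 53.05% / 17.64% = 1.6601
β_P = Σ w_i β_i = 0.38×0.3511 + 0.38×0.6515 + 0.17×0.3573 + 0.07×1.6601 = 0.5579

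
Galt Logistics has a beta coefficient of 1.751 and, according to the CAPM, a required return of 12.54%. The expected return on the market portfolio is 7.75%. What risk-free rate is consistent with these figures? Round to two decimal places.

1.37%

E(R) = R_f + β(E(R_m) − R_f) = R_f(1 − β) + β·E(R_m)
12.54% = R_f × (1 − 1.751) + 1.751 × 7.75%
12.54% = R_f × -0.751 + 13.57025%
R_f = (12.54% − 13.57025%) / -0.751 = 1.37%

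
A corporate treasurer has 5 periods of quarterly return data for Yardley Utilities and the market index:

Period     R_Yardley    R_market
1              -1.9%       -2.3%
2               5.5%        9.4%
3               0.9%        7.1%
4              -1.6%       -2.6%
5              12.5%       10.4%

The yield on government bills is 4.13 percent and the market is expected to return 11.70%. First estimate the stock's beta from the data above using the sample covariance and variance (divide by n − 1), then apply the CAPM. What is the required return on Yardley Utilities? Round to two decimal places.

10.14%

Mean R_i = (-1.9 + 5.5 + 0.9 − 1.6 + 12.5) / 5 = 3.0800%
Mean R_m = (-2.3 + 9.4 + 7.1 − 2.6 + 10.4) / 5 = 4.4000%
Σ(R_i − R̄_i)(R_m − R̄_m) = 128.8600  ⇒  Cov = 128.8600 / 4 = 32.2150
Σ(R_m − R̄_m)² = 162.1800  ⇒  Var(R_m) = 162.1800 / 4 = 40.5450
β = Cov / Var(R_m) = 32.2150 / 40.5450 = 0.7945
MRP = 11.70% − 4.13% = 7.57%
E(R) = R_f + β × MRP = 4.13% + 0.7945 × 7.57% = 10.14%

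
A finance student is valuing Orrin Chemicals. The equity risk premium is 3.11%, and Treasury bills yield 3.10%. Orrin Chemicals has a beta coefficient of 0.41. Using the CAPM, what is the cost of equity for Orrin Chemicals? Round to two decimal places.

4.38%

E(R) = R_f + β × MRP = 3.10% + 0.41 × 3.11% = 4.38%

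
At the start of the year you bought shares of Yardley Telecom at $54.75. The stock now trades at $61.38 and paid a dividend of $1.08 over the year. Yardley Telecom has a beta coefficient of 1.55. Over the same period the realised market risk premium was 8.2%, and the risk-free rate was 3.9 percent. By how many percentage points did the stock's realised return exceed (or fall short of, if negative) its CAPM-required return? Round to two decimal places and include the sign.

-2.53%

Realised HPR = (P1 + D1 − P0) / P0 = (61.38 + 1.08 − 54.75) / 54.75 = 7.71 / 54.75 = 14.0822%
CAPM required = R_f + β·MRP = 3.9% + 1.55 × 8.2% = 16.6100%
α = realised − required = 14.0822% − 16.6100% = -2.53%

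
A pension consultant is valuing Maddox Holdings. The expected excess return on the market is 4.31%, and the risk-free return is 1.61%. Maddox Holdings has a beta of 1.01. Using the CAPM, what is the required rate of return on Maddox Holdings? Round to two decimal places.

5.96%

E(R) = R_f + β × MRP = 1.61% + 1.01 × 4.31% = 5.96%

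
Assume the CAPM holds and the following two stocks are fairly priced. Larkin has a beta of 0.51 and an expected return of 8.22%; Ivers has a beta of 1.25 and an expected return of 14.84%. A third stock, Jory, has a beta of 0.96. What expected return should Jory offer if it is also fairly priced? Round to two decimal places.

12.25%

MRP (SML slope) = (14.84% − 8.22%) / (1.25 − 0.51) = 6.62% / 0.74 = 8.9459%
R_f (intercept) = 8.22% − 0.51 × 8.9459% = 3.6576%
E(R_Jory) = R_f + β × MRP = 3.6576% + 0.96 × 8.9459% = 12.25%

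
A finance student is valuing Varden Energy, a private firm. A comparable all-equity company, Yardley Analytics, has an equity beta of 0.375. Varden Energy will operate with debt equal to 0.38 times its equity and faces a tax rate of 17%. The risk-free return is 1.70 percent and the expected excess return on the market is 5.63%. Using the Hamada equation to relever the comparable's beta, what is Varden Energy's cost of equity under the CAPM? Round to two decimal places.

4.48%

β_L = β_U × [1 + (1 − t)(D/E)] = 0.375 × [1 + (1 − 0.17) × 0.38]
    = 0.375 × [1 + 0.83 × 0.38] = 0.375 × 1.3154 = 0.4933
E(R) = R_f + β_L × MRP = 1.70% + 0.4933 × 5.63% = 4.48%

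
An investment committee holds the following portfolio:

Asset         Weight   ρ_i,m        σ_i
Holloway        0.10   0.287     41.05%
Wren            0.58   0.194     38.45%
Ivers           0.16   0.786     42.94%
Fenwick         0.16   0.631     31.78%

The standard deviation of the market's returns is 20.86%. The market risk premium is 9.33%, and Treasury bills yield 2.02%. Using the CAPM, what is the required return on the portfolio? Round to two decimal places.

8.33%

β_Holloway = 0.287 × 41.05% / 20.86% = 0.5648
β_Wren = 0.194 × 38.45% / 20.86% = 0.3576
β_Ivers = 0.786 × 42.94% / 20.86% = 1.6180
β_Fenwick = 0.631 × 31.78% / 20.86% = 0.9613
β_P = Σ w_i β_i = 0.10×0.5648 + 0.58×0.3576 + 0.16×1.6180 + 0.16×0.9613 = 0.6766
E(R_P) = R_f + β_P × MRP = 2.02% + 0.6766 × 9.33% = 8.33%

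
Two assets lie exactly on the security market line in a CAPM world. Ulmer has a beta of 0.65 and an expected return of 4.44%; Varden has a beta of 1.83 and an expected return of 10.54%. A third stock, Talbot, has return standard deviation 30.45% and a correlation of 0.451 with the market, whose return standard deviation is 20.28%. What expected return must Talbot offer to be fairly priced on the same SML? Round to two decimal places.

MRP = (10.54% − 4.44%) / (1.83 − 0.65) = 5.1695%
R_f = 4.44% − 0.65 × 5.1695% = 1.0798%
β_Talbot = ρ·σ_i/σ_m = 0.451 × 30.45 / 20.28 = 0.6772
E(R_Talbot) = R_f + β × MRP = 1.0798% + 0.6772 × 5.1695% = 4.58%

4.58%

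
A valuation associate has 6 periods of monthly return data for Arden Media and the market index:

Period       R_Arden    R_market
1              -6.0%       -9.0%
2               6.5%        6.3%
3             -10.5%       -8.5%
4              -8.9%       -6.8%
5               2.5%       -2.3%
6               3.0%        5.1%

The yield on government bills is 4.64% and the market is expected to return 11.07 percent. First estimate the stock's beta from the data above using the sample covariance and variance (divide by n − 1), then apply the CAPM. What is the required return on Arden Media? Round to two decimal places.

10.75%

Mean R_i = (-6.0 + 6.5 − 10.5 − 8.9 + 2.5 + 3.0) / 6 = -2.2333%
Mean R_m = (-9.0 + 6.3 − 8.5 − 6.8 − 2.3 + 5.1) / 6 = -2.5333%
Σ(R_i − R̄_i)(R_m − R̄_m) = 220.3233  ⇒  Cov = 220.3233 / 5 = 44.0647
Σ(R_m − R̄_m)² = 231.9733  ⇒  Var(R_m) = 231.9733 / 5 = 46.3947
β = Cov / Var(R_m) = 44.0647 / 46.3947 = 0.9498
MRP = 11.07% − 4.64% = 6.43%
E(R) = R_f + β × MRP = 4.64% + 0.9498 × 6.43% = 10.75%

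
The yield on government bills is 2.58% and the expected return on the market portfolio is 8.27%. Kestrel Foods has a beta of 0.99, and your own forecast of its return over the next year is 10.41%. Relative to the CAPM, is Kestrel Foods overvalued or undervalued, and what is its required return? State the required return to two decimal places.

MRP = 8.27% − 2.58% = 5.69%
Required return = R_f + β·MRP = 2.58% + 0.99 × 5.69% = 8.21%
Forecast 10.41% > required 8.21% → the stock plots above the SML → undervalued.

Undervalued; required return 8.21%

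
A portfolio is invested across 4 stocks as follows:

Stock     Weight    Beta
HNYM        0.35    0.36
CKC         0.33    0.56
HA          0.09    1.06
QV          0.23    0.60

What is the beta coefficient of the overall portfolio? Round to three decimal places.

0.544

β_P = Σ w_i β_i = 0.35×0.36 + 0.33×0.56 + 0.09×1.06 + 0.23×0.60 = 0.5442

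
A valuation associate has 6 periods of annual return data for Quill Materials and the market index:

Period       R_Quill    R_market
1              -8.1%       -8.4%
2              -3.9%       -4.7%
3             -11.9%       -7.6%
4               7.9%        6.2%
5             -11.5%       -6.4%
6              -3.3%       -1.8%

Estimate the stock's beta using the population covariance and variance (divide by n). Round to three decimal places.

Mean R_i = (-8.1 − 3.9 − 11.9 + 7.9 − 11.5 − 3.3) / 6 = -5.1333%
Mean R_m = (-8.4 − 4.7 − 7.6 + 6.2 − 6.4 − 1.8) / 6 = -3.7833%
Σ(R_i − R̄_i)(R_m − R̄_m) = 188.8033  ⇒  Cov = 188.8033 / 6 = 31.4672
Σ(R_m − R̄_m)² = 147.1683  ⇒  Var(R_m) = 147.1683 / 6 = 24.5281
β = Cov / Var(R_m) = 31.4672 / 24.5281 = 1.2829

1.283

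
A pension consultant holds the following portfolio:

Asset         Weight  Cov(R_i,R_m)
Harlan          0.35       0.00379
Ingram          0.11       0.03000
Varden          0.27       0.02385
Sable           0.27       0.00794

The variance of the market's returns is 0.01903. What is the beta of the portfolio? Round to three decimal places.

0.694

β_Harlan = 0.00379 / 0.01903 = 0.1992
β_Ingram = 0.03000 / 0.01903 = 1.5765
β_Varden = 0.02385 / 0.01903 = 1.2533
β_Sable = 0.00794 / 0.01903 = 0.4172
β_P = Σ w_i β_i = 0.35×0.1992 + 0.11×1.5765 + 0.27×1.2533 + 0.27×0.4172 = 0.6942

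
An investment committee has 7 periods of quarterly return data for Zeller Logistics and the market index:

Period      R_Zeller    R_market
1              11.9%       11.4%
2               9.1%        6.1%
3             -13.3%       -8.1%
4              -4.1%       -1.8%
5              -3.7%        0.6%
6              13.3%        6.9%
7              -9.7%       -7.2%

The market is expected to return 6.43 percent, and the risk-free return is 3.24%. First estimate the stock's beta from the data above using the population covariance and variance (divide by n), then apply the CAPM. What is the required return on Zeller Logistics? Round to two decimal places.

Mean R_i = (11.9 + 9.1 − 13.3 − 4.1 − 3.7 + 13.3 − 9.7) / 7 = 0.5000%
Mean R_m = (11.4 + 6.1 − 8.1 − 1.8 + 0.6 + 6.9 − 7.2) / 7 = 1.1286%
Σ(R_i − R̄_i)(R_m − R̄_m) = 461.7200  ⇒  Cov = 461.7200 / 7 = 65.9600
Σ(R_m − R̄_m)² = 326.9143  ⇒  Var(R_m) = 326.9143 / 7 = 46.7020
β = Cov / Var(R_m) = 65.9600 / 46.7020 = 1.4124
MRP = 6.43% − 3.24% = 3.19%
E(R) = R_f + β × MRP = 3.24% + 1.4124 × 3.19% = 7.75%

7.75%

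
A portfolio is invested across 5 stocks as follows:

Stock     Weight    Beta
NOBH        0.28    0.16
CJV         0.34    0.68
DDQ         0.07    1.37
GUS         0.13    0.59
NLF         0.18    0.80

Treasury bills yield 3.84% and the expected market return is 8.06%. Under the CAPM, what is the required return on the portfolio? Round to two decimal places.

6.34%

β_P = Σ w_i β_i = 0.28×0.16 + 0.34×0.68 + 0.07×1.37 + 0.13×0.59 + 0.18×0.80 = 0.5926
MRP = 8.06% − 3.84% = 4.22%
E(R_P) = R_f + β_P × MRP = 3.84% + 0.5926 × 4.22% = 6.34%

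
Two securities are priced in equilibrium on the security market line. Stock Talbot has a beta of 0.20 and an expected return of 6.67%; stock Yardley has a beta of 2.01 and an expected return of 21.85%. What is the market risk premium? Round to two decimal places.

Both satisfy E(R) = R_f + β·MRP, so the slope of the SML is
MRP = (21.85% − 6.67%) / (2.01 − 0.20) = 15.18% / 1.81 = 8.3867%

8.39%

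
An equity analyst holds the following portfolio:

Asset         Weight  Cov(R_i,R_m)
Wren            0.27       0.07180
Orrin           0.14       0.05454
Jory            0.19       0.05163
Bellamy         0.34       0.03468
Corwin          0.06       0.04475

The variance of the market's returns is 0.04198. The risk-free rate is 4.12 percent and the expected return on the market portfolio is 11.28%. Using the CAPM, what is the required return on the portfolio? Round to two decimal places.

12.87%

β_Wren = 0.07180 / 0.04198 = 1.7103
β_Orrin = 0.05454 / 0.04198 = 1.2992
β_Jory = 0.05163 / 0.04198 = 1.2299
β_Bellamy = 0.03468 / 0.04198 = 0.8261
β_Corwin = 0.04475 / 0.04198 = 1.0660
β_P = Σ w_i β_i = 0.27×1.7103 + 0.14×1.2992 + 0.19×1.2299 + 0.34×0.8261 + 0.06×1.0660 = 1.2222
MRP = 11.28% − 4.12% = 7.16%
E(R_P) = R_f + β_P × MRP = 4.12% + 1.2222 × 7.16% = 12.87%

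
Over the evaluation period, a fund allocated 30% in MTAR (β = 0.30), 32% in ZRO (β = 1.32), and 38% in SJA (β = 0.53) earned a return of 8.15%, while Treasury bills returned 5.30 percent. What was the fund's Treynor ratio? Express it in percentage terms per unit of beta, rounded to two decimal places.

β_P = 0.30×0.30 + 0.32×1.32 + 0.38×0.53 = 0.7138
Treynor = (R_P − R_f) / β_P = (8.15% − 5.30%) / 0.7138 = 2.85% / 0.7138 = 3.99%

3.99%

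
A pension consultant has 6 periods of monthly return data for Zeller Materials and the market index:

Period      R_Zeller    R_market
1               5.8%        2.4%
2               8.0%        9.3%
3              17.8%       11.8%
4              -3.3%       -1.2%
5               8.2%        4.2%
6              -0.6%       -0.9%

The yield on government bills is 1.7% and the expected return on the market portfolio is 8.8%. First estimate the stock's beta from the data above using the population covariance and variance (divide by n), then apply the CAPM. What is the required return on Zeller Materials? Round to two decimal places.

10.90%

Mean R_i = (5.8 + 8.0 + 17.8 − 3.3 + 8.2 − 0.6) / 6 = 5.9833%
Mean R_m = (2.4 + 9.3 + 11.8 − 1.2 + 4.2 − 0.9) / 6 = 4.2667%
Σ(R_i − R̄_i)(R_m − R̄_m) = 184.1267  ⇒  Cov = 184.1267 / 6 = 30.6878
Σ(R_m − R̄_m)² = 142.1533  ⇒  Var(R_m) = 142.1533 / 6 = 23.6922
β = Cov / Var(R_m) = 30.6878 / 23.6922 = 1.2953
MRP = 8.8% − 1.7% = 7.10%
E(R) = R_f + β × MRP = 1.7% + 1.2953 × 7.1% = 10.90%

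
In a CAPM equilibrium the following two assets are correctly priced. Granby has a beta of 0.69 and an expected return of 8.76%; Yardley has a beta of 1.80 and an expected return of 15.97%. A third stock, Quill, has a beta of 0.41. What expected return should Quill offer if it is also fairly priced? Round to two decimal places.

MRP (SML slope) = (15.97% − 8.76%) / (1.80 − 0.69) = 7.21% / 1.11 = 6.4955%
R_f (intercept) = 8.76% − 0.69 × 6.4955% = 4.2781%
E(R_Quill) = R_f + β × MRP = 4.2781% + 0.41 × 6.4955% = 6.94%

6.94%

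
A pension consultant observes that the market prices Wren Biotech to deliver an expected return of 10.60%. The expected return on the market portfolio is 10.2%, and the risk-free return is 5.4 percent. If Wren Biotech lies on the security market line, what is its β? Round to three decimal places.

1.083

MRP = 10.2% − 5.4% = 4.80%
β = (E(R) − R_f) / MRP = (10.60% − 5.4%) / 4.8% = 5.20% / 4.8% = 1.083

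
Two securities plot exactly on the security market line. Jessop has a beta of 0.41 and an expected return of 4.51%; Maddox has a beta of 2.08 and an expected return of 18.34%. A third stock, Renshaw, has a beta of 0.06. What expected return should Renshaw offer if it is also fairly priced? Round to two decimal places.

1.61%

MRP (SML slope) = (18.34% − 4.51%) / (2.08 − 0.41) = 13.83% / 1.67 = 8.2814%
R_f (intercept) = 4.51% − 0.41 × 8.2814% = 1.1146%
E(R_Renshaw) = R_f + β × MRP = 1.1146% + 0.06 × 8.2814% = 1.61%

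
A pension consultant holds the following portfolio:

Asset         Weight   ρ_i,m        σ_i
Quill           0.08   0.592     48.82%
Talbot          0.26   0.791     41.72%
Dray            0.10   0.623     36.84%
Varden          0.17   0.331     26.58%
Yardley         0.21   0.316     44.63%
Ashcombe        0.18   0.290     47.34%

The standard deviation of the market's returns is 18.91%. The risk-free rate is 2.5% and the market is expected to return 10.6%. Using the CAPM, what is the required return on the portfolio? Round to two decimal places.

11.12%

β_Quill = 0.592 × 48.82% / 18.91% = 1.5284
β_Talbot = 0.791 × 41.72% / 18.91% = 1.7451
β_Dray = 0.623 × 36.84% / 18.91% = 1.2137
β_Varden = 0.331 × 26.58% / 18.91% = 0.4653
β_Yardley = 0.316 × 44.63% / 18.91% = 0.7458
β_Ashcombe = 0.290 × 47.34% / 18.91% = 0.7260
β_P = Σ w_i β_i = 0.08×1.5284 + 0.26×1.7451 + 0.10×1.2137 + 0.17×0.4653 + 0.21×0.7458 + 0.18×0.7260 = 1.0638
MRP = 10.6% − 2.5% = 8.10%
E(R_P) = R_f + β_P × MRP = 2.5% + 1.0638 × 8.1% = 11.12%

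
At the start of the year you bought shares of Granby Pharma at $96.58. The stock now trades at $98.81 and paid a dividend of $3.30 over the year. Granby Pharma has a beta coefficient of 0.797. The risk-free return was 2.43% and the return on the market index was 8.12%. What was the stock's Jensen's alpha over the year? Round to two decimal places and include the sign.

-1.24%

Realised HPR = (P1 + D1 − P0) / P0 = (98.81 + 3.30 − 96.58) / 96.58 = 5.53 / 96.58 = 5.7258%
MRP = 8.12% − 2.43% = 5.69%
CAPM required = R_f + β·MRP = 2.43% + 0.797 × 5.69% = 6.96493%
α = realised − required = 5.7258% − 6.96493% = -1.24%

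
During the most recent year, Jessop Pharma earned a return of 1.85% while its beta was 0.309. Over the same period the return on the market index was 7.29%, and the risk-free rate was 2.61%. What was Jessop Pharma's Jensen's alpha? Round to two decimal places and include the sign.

Market excess return = 7.29% − 2.61% = 4.68%
CAPM benchmark = R_f + β(R_m − R_f) = 2.61% + 0.309 × 4.68% = 4.05612%
α = actual − benchmark = 1.85% − 4.05612% = -2.21%

-2.21%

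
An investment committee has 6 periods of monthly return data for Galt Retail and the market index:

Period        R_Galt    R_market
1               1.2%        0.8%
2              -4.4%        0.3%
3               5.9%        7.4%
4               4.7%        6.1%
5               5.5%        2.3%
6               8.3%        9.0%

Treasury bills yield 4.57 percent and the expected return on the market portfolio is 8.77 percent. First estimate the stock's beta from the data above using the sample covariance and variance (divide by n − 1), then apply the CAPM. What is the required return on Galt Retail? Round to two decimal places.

Mean R_i = (1.2 − 4.4 + 5.9 + 4.7 + 5.5 + 8.3) / 6 = 3.5333%
Mean R_m = (0.8 + 0.3 + 7.4 + 6.1 + 2.3 + 9.0) / 6 = 4.3167%
Σ(R_i − R̄_i)(R_m − R̄_m) = 67.8067  ⇒  Cov = 67.8067 / 5 = 13.5613
Σ(R_m − R̄_m)² = 67.1883  ⇒  Var(R_m) = 67.1883 / 5 = 13.4377
β = Cov / Var(R_m) = 13.5613 / 13.4377 = 1.0092
MRP = 8.77% − 4.57% = 4.20%
E(R) = R_f + β × MRP = 4.57% + 1.0092 × 4.20% = 8.81%

8.81%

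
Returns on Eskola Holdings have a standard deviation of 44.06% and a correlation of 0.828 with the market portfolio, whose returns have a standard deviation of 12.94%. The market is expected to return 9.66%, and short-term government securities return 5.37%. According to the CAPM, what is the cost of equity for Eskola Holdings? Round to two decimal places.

17.46%

β = ρ × σ_i / σ_m = 0.828 × 44.06% / 12.94% = 2.8193
MRP = 9.66% − 5.37% = 4.29%
E(R) = 5.37% + 2.8193 × 4.29% = 17.46%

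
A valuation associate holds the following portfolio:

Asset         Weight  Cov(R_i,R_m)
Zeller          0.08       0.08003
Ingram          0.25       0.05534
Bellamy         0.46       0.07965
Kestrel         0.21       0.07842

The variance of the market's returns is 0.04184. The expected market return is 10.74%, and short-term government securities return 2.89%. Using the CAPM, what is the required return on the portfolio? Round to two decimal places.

β_Zeller = 0.08003 / 0.04184 = 1.9128
β_Ingram = 0.05534 / 0.04184 = 1.3227
β_Bellamy = 0.07965 / 0.04184 = 1.9037
β_Kestrel = 0.07842 / 0.04184 = 1.8743
β_P = Σ w_i β_i = 0.08×1.9128 + 0.25×1.3227 + 0.46×1.9037 + 0.21×1.8743 = 1.7530
MRP = 10.74% − 2.89% = 7.85%
E(R_P) = R_f + β_P × MRP = 2.89% + 1.7530 × 7.85% = 16.65%

16.65%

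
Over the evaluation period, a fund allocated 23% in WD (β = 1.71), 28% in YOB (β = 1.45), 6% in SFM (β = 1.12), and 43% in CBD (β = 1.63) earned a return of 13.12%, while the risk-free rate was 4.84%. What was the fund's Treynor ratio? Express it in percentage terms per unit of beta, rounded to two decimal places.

5.28%

β_P = 0.23×1.71 + 0.28×1.45 + 0.06×1.12 + 0.43×1.63 = 1.5674
Treynor = (R_P − R_f) / β_P = (13.12% − 4.84%) / 1.5674 = 8.28% / 1.5674 = 5.28%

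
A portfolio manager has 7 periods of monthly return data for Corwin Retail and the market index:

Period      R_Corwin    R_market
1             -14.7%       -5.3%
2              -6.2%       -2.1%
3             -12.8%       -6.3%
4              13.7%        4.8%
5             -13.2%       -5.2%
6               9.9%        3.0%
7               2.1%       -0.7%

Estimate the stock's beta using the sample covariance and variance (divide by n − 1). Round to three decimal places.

2.668

Mean R_i = (-14.7 − 6.2 − 12.8 + 13.7 − 13.2 + 9.9 + 2.1) / 7 = -3.0286%
Mean R_m = (-5.3 − 2.1 − 6.3 + 4.8 − 5.2 + 3.0 − 0.7) / 7 = -1.6857%
Σ(R_i − R̄_i)(R_m − R̄_m) = 298.4629  ⇒  Cov = 298.4629 / 6 = 49.7438
Σ(R_m − R̄_m)² = 111.8686  ⇒  Var(R_m) = 111.8686 / 6 = 18.6448
β = Cov / Var(R_m) = 49.7438 / 18.6448 = 2.6680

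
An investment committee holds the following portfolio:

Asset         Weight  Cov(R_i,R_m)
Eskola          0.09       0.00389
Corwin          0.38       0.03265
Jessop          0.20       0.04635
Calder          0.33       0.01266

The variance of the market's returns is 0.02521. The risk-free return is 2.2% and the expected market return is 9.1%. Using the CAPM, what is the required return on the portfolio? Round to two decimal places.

9.37%

β_Eskola = 0.00389 / 0.02521 = 0.1543
β_Corwin = 0.03265 / 0.02521 = 1.2951
β_Jessop = 0.04635 / 0.02521 = 1.8386
β_Calder = 0.01266 / 0.02521 = 0.5022
β_P = Σ w_i β_i = 0.09×0.1543 + 0.38×1.2951 + 0.20×1.8386 + 0.33×0.5022 = 1.0395
MRP = 9.1% − 2.2% = 6.90%
E(R_P) = R_f + β_P × MRP = 2.2% + 1.0395 × 6.9% = 9.37%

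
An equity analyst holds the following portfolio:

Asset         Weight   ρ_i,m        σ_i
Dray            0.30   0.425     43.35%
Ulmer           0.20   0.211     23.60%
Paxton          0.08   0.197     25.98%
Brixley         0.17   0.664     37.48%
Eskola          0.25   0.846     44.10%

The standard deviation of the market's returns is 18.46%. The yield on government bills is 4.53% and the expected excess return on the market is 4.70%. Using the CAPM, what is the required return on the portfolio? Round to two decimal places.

9.75%

β_Dray = 0.425 × 43.35% / 18.46% = 0.9980
β_Ulmer = 0.211 × 23.60% / 18.46% = 0.2698
β_Paxton = 0.197 × 25.98% / 18.46% = 0.2773
β_Brixley = 0.664 × 37.48% / 18.46% = 1.3481
β_Eskola = 0.846 × 44.10% / 18.46% = 2.0211
β_P = Σ w_i β_i = 0.30×0.9980 + 0.20×0.2698 + 0.08×0.2773 + 0.17×1.3481 + 0.25×2.0211 = 1.1100
E(R_P) = R_f + β_P × MRP = 4.53% + 1.1100 × 4.70% = 9.75%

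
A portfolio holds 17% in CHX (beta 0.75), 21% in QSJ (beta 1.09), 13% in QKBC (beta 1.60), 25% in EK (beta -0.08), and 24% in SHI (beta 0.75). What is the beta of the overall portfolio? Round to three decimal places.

0.724

β_P = Σ w_i β_i = 0.17×0.75 + 0.21×1.09 + 0.13×1.60 + 0.25×-0.08 + 0.24×0.75 = 0.7244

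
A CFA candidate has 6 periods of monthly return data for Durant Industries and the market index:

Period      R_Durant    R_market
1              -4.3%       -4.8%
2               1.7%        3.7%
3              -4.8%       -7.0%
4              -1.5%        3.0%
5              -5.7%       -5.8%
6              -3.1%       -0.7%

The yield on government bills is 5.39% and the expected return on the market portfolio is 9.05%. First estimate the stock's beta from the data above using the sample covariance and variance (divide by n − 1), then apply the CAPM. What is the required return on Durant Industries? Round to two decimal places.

7.35%

Mean R_i = (-4.3 + 1.7 − 4.8 − 1.5 − 5.7 − 3.1) / 6 = -2.9500%
Mean R_m = (-4.8 + 3.7 − 7.0 + 3.0 − 5.8 − 0.7) / 6 = -1.9333%
Σ(R_i − R̄_i)(R_m − R̄_m) = 57.0400  ⇒  Cov = 57.0400 / 5 = 11.4080
Σ(R_m − R̄_m)² = 106.4333  ⇒  Var(R_m) = 106.4333 / 5 = 21.2867
β = Cov / Var(R_m) = 11.4080 / 21.2867 = 0.5359
MRP = 9.05% − 5.39% = 3.66%
E(R) = R_f + β × MRP = 5.39% + 0.5359 × 3.66% = 7.35%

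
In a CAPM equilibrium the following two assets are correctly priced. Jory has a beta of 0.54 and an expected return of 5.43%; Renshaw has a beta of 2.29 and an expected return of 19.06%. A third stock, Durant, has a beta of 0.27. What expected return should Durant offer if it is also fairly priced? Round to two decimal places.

3.33%

MRP (SML slope) = (19.06% − 5.43%) / (2.29 − 0.54) = 13.63% / 1.75 = 7.7886%
R_f (intercept) = 5.43% − 0.54 × 7.7886% = 1.2242%
E(R_Durant) = R_f + β × MRP = 1.2242% + 0.27 × 7.7886% = 3.33%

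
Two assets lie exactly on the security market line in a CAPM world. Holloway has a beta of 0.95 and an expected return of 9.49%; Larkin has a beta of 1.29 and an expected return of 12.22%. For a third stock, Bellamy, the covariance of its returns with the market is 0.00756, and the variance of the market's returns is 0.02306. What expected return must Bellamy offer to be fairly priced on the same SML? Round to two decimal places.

MRP = (12.22% − 9.49%) / (1.29 − 0.95) = 8.0294%
R_f = 9.49% − 0.95 × 8.0294% = 1.8621%
β_Bellamy = Cov / Var(R_m) = 0.00756 / 0.02306 = 0.3278
E(R_Bellamy) = R_f + β × MRP = 1.8621% + 0.3278 × 8.0294% = 4.49%

4.49%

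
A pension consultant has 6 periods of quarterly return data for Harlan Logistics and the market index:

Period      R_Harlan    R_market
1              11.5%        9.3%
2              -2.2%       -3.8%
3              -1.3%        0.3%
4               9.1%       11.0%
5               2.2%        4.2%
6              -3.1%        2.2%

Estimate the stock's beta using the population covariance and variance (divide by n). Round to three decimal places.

1.000

Mean R_i = (11.5 − 2.2 − 1.3 + 9.1 + 2.2 − 3.1) / 6 = 2.7000%
Mean R_m = (9.3 − 3.8 + 0.3 + 11.0 + 4.2 + 2.2) / 6 = 3.8667%
Σ(R_i − R̄_i)(R_m − R̄_m) = 154.8000  ⇒  Cov = 154.8000 / 6 = 25.8000
Σ(R_m − R̄_m)² = 154.7933  ⇒  Var(R_m) = 154.7933 / 6 = 25.7989
β = Cov / Var(R_m) = 25.8000 / 25.7989 = 1.0000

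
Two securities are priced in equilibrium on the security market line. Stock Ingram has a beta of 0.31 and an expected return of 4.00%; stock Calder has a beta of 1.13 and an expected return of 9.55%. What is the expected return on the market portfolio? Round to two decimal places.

Both satisfy E(R) = R_f + β·MRP, so the slope of the SML is
MRP = (9.55% − 4.00%) / (1.13 − 0.31) = 5.55% / 0.82 = 6.7683%
R_f = E(R_Ingram) − β_Ingram·MRP = 4.00% − 0.31 × 6.7683% = 1.9018%
E(R_m) = R_f + MRP = 1.9018% + 6.7683% = 8.67%

8.67%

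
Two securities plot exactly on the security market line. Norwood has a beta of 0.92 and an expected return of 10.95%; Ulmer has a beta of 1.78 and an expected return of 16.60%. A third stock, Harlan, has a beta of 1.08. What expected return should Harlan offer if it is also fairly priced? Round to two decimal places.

MRP (SML slope) = (16.60% − 10.95%) / (1.78 − 0.92) = 5.65% / 0.86 = 6.5698%
R_f (intercept) = 10.95% − 0.92 × 6.5698% = 4.9058%
E(R_Harlan) = R_f + β × MRP = 4.9058% + 1.08 × 6.5698% = 12.00%

12.00%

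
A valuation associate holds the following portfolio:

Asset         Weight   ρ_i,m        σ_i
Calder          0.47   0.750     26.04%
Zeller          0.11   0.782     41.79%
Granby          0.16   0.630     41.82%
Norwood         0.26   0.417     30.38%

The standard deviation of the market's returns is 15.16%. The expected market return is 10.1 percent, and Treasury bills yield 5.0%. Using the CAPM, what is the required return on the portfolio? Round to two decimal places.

11.82%

β_Calder = 0.750 × 26.04% / 15.16% = 1.2883
β_Zeller = 0.782 × 41.79% / 15.16% = 2.1557
β_Granby = 0.630 × 41.82% / 15.16% = 1.7379
β_Norwood = 0.417 × 30.38% / 15.16% = 0.8357
β_P = Σ w_i β_i = 0.47×1.2883 + 0.11×2.1557 + 0.16×1.7379 + 0.26×0.8357 = 1.3380
MRP = 10.1% − 5.0% = 5.10%
E(R_P) = R_f + β_P × MRP = 5.0% + 1.3380 × 5.1% = 11.82%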